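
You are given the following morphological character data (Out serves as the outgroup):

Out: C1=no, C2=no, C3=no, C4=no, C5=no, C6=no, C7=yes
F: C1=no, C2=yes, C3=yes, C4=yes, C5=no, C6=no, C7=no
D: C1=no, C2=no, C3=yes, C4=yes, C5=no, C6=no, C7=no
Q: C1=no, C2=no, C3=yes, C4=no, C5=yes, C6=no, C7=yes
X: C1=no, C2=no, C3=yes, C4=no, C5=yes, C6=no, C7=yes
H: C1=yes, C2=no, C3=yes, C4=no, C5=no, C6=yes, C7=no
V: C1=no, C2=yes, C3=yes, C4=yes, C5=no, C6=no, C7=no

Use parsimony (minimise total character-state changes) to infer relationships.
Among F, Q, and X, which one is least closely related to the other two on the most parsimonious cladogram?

F

Character polarity is set by the outgroup: the derived state is whichever differs from the outgroup's state, so for C7 the derived state is 'no', and for the remaining characters it is 'yes'.
C1: derived state 'yes' in H only — an autapomorphy, so it tells us nothing about relationships among taxa.
C2: derived state 'yes' in F and V only — synapomorphy for {F, V}.
C3 (derived state 'yes') is shared by all ingroup taxa — unites the whole ingroup.
C4 (derived state 'yes') is shared by D, F, and V — a synapomorphy uniting that clade.
Only Q and X show the derived state 'yes' for C5, supporting them as a clade.
C6 (derived state 'yes') is unique to H (autapomorphy; uninformative for grouping).
C7: derived state 'no' in D, F, H, and V only — synapomorphy for {D, F, H, V}.
Most parsimonious ingroup topology: ((((F,V),D),H),(Q,X)).
X and Q share a more recent common ancestor with each other than either does with F, so F is the least closely related of the three.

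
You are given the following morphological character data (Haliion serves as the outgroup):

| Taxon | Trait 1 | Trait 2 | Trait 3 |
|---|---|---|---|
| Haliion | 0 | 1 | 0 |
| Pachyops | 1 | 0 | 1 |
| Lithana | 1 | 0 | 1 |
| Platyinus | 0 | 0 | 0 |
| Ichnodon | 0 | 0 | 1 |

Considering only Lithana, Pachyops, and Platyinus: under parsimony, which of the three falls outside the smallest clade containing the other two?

Character polarity is set by the outgroup: the derived state is whichever differs from the outgroup's state, so for Trait 2 the derived state is '0', and for the remaining characters it is '1'.
Trait 1: derived state '1' in Lithana and Pachyops only — synapomorphy for {Lithana, Pachyops}.
All ingroup taxa share the derived state '0' for Trait 2; it defines the ingroup but does not resolve relationships within it.
Only Ichnodon, Lithana, and Pachyops show the derived state '1' for Trait 3, supporting them as a clade.
Most parsimonious ingroup topology: (((Pachyops,Lithana),Ichnodon),Platyinus).
Pachyops and Lithana share a more recent common ancestor with each other than either does with Platyinus, so Platyinus is the least closely related of the three.

Platyinus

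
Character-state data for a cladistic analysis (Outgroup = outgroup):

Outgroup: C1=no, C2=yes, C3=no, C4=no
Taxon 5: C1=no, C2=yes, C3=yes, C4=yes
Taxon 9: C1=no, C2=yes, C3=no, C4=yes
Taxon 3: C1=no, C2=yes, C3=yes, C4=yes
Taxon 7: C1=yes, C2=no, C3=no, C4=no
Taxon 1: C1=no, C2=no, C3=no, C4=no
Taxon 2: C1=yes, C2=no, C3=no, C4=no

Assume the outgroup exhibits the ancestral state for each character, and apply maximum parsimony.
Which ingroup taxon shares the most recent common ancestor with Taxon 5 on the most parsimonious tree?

Taxon 3

Character polarity is set by the outgroup: the derived state is whichever differs from the outgroup's state, so for C2 the derived state is 'no', and for the remaining characters it is 'yes'.
Only Taxon 2 and Taxon 7 show the derived state 'yes' for C1, supporting them as a clade.
C2 (derived state 'no') is shared by Taxon 1, Taxon 2, and Taxon 7 — a synapomorphy uniting that clade.
Only Taxon 3 and Taxon 5 show the derived state 'yes' for C3, supporting them as a clade.
Only Taxon 3, Taxon 5, and Taxon 9 show the derived state 'yes' for C4, supporting them as a clade.
Most parsimonious ingroup topology: (((Taxon 5,Taxon 3),Taxon 9),((Taxon 7,Taxon 2),Taxon 1)).
Taxon 5 and Taxon 3 form a cherry on this tree, so they are sister taxa.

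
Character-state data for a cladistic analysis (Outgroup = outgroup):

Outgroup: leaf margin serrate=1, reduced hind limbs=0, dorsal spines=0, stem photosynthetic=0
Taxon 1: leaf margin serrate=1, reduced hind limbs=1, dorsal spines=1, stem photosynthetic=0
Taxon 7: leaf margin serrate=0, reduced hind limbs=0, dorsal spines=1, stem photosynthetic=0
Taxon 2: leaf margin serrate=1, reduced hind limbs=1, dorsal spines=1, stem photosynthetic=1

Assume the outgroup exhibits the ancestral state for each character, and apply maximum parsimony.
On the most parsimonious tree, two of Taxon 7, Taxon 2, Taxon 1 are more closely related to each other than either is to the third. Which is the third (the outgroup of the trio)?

Character polarity is set by the outgroup: the derived state is whichever differs from the outgroup's state, so for leaf margin serrate the derived state is '0', and for the remaining characters it is '1'.
leaf margin serrate (derived state '0') is unique to Taxon 7 (autapomorphy; uninformative for grouping).
Only Taxon 1 and Taxon 2 show the derived state '1' for reduced hind limbs, supporting them as a clade.
All ingroup taxa share the derived state '1' for dorsal spines; it defines the ingroup but does not resolve relationships within it.
stem photosynthetic: derived state '1' in Taxon 2 only — an autapomorphy, so it tells us nothing about relationships among taxa.
Most parsimonious ingroup topology: ((Taxon 1,Taxon 2),Taxon 7).
Taxon 1 and Taxon 2 share a more recent common ancestor with each other than either does with Taxon 7, so Taxon 7 is the least closely related of the three.

Taxon 7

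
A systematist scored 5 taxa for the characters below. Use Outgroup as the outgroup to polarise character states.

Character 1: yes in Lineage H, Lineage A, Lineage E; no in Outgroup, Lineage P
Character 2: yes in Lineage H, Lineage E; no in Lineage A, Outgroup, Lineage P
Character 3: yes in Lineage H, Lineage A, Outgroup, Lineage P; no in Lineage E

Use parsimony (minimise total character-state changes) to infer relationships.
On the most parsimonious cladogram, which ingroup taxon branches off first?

Character polarity is set by the outgroup: the derived state is whichever differs from the outgroup's state, so for Character 3 the derived state is 'no', and for the remaining characters it is 'yes'.
Character 1: derived state 'yes' in Lineage A, Lineage E, and Lineage H only — synapomorphy for {Lineage A, Lineage E, Lineage H}.
Character 2: derived state 'yes' in Lineage E and Lineage H only — synapomorphy for {Lineage E, Lineage H}.
Character 3: derived state 'no' in Lineage E only — an autapomorphy, so it tells us nothing about relationships among taxa.
Most parsimonious ingroup topology: (((Lineage H,Lineage E),Lineage A),Lineage P).
Lineage P is sister to the clade containing all other ingroup taxa, so it is the earliest-diverging (most basal) ingroup lineage.

Lineage P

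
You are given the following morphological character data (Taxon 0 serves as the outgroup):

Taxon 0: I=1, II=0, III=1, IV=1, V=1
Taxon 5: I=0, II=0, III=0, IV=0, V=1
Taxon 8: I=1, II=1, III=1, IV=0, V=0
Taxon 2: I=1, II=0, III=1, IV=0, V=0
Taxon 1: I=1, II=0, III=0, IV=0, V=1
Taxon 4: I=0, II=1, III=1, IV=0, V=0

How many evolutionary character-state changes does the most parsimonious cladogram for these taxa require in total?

6

Character polarity is set by the outgroup: the derived state is whichever differs from the outgroup's state, so for I, III, IV, V the derived state is '0', and for the remaining characters it is '1'.
I groups Taxon 4 and Taxon 5, which is incompatible with the clades supported by the remaining characters; treating it as convergent (homoplasy) costs fewer steps than any alternative tree.
II: derived state '1' in Taxon 4 and Taxon 8 only — synapomorphy for {Taxon 4, Taxon 8}.
III: derived state '0' in Taxon 1 and Taxon 5 only — synapomorphy for {Taxon 1, Taxon 5}.
IV (derived state '0') is shared by all ingroup taxa — unites the whole ingroup.
V (derived state '0') is shared by Taxon 2, Taxon 4, and Taxon 8 — a synapomorphy uniting that clade.
Most parsimonious ingroup topology: ((Taxon 5,Taxon 1),((Taxon 8,Taxon 4),Taxon 2)).
Changes per character on this tree: I: 2; II: 1; III: 1; IV: 1; V: 1.
Total = 6.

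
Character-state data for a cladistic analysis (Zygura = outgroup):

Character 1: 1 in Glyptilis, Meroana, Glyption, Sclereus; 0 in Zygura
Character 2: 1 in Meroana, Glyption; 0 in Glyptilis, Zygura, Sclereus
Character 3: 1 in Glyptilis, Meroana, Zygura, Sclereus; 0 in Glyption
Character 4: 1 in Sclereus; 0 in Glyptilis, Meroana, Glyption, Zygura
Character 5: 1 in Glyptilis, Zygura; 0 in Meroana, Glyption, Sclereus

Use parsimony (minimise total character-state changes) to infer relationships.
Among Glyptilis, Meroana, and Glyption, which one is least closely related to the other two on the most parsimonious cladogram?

Character polarity is set by the outgroup: the derived state is whichever differs from the outgroup's state, so for Character 3, Character 5 the derived state is '0', and for the remaining characters it is '1'.
All ingroup taxa share the derived state '1' for Character 1; it defines the ingroup but does not resolve relationships within it.
Only Glyption and Meroana show the derived state '1' for Character 2, supporting them as a clade.
Character 3: derived state '0' in Glyption only — an autapomorphy, so it tells us nothing about relationships among taxa.
Character 4: derived state '1' in Sclereus only — an autapomorphy, so it tells us nothing about relationships among taxa.
Character 5: derived state '0' in Glyption, Meroana, and Sclereus only — synapomorphy for {Glyption, Meroana, Sclereus}.
Most parsimonious ingroup topology: (((Glyption,Meroana),Sclereus),Glyptilis).
Meroana and Glyption share a more recent common ancestor with each other than either does with Glyptilis, so Glyptilis is the least closely related of the three.

Glyptilis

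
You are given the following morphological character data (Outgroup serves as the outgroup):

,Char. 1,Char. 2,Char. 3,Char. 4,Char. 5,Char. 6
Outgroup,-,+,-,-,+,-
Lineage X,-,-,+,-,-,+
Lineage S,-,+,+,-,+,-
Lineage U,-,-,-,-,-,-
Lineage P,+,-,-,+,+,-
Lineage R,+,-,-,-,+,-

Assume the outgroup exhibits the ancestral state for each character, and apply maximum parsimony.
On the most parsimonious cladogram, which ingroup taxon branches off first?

Character polarity is set by the outgroup: the derived state is whichever differs from the outgroup's state, so for Char. 2, Char. 5 the derived state is '-', and for the remaining characters it is '+'.
Char. 1: derived state '+' in Lineage P and Lineage R only — synapomorphy for {Lineage P, Lineage R}.
Char. 2 (derived state '-') is shared by Lineage P, Lineage R, Lineage U, and Lineage X — a synapomorphy uniting that clade.
Char. 3 (state '+') occurs in Lineage S and Lineage X but conflicts with the nesting implied by the other characters — most parsimoniously interpreted as homoplasy.
Char. 4 (derived state '+') is unique to Lineage P (autapomorphy; uninformative for grouping).
Char. 5: derived state '-' in Lineage U and Lineage X only — synapomorphy for {Lineage U, Lineage X}.
Char. 6: derived state '+' in Lineage X only — an autapomorphy, so it tells us nothing about relationships among taxa.
Most parsimonious ingroup topology: (((Lineage X,Lineage U),(Lineage P,Lineage R)),Lineage S).
Lineage S is sister to the clade containing all other ingroup taxa, so it is the earliest-diverging (most basal) ingroup lineage.

Lineage S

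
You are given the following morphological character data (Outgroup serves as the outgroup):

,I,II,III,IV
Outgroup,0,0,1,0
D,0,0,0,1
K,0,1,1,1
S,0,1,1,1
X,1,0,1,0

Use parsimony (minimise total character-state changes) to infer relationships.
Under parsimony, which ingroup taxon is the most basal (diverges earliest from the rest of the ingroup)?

Character polarity is set by the outgroup: the derived state is whichever differs from the outgroup's state, so for III the derived state is '0', and for the remaining characters it is '1'.
I (derived state '1') is unique to X (autapomorphy; uninformative for grouping).
II: derived state '1' in K and S only — synapomorphy for {K, S}.
III: derived state '0' in D only — an autapomorphy, so it tells us nothing about relationships among taxa.
IV: derived state '1' in D, K, and S only — synapomorphy for {D, K, S}.
Most parsimonious ingroup topology: ((D,(K,S)),X).
X is sister to the clade containing all other ingroup taxa, so it is the earliest-diverging (most basal) ingroup lineage.

X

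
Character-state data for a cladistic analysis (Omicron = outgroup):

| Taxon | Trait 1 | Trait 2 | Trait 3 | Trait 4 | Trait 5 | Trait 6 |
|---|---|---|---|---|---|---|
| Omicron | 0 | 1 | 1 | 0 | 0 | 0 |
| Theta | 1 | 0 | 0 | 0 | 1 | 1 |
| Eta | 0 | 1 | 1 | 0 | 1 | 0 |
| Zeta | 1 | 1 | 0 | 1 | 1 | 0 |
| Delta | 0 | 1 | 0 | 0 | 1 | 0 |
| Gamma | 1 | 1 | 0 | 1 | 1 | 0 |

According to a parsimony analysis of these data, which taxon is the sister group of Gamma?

Zeta

Character polarity is set by the outgroup: the derived state is whichever differs from the outgroup's state, so for Trait 2, Trait 3 the derived state is '0', and for the remaining characters it is '1'.
Trait 1: derived state '1' in Gamma, Theta, and Zeta only — synapomorphy for {Gamma, Theta, Zeta}.
Trait 2: derived state '0' in Theta only — an autapomorphy, so it tells us nothing about relationships among taxa.
Only Delta, Gamma, Theta, and Zeta show the derived state '0' for Trait 3, supporting them as a clade.
Trait 4 (derived state '1') is shared by Gamma and Zeta — a synapomorphy uniting that clade.
Trait 5 (derived state '1') is shared by all ingroup taxa — unites the whole ingroup.
Trait 6 (derived state '1') is unique to Theta (autapomorphy; uninformative for grouping).
Most parsimonious ingroup topology: (((Theta,(Zeta,Gamma)),Delta),Eta).
Gamma and Zeta form a cherry on this tree, so they are sister taxa.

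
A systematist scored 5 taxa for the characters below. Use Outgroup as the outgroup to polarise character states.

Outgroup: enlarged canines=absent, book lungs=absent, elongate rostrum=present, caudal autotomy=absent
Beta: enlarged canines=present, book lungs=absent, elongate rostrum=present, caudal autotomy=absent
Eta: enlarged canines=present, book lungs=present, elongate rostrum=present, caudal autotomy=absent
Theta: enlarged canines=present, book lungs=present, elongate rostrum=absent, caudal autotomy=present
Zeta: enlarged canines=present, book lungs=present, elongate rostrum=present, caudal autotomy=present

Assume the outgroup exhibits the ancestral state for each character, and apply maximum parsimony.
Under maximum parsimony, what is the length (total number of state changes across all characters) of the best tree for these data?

4

Character polarity is set by the outgroup: the derived state is whichever differs from the outgroup's state, so for elongate rostrum the derived state is 'absent', and for the remaining characters it is 'present'.
enlarged canines (derived state 'present') is shared by all ingroup taxa — unites the whole ingroup.
book lungs (derived state 'present') is shared by Eta, Theta, and Zeta — a synapomorphy uniting that clade.
elongate rostrum (derived state 'absent') is unique to Theta (autapomorphy; uninformative for grouping).
Only Theta and Zeta show the derived state 'present' for caudal autotomy, supporting them as a clade.
Most parsimonious ingroup topology: (Beta,(Eta,(Theta,Zeta))).
Changes per character on this tree: enlarged canines: 1; book lungs: 1; elongate rostrum: 1; caudal autotomy: 1.
Total = 4.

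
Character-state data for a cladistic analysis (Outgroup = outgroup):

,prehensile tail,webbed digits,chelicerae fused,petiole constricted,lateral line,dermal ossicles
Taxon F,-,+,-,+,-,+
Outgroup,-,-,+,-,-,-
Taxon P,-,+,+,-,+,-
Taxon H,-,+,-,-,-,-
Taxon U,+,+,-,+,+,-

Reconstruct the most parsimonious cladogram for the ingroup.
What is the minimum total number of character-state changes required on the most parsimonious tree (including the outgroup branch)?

7

Character polarity is set by the outgroup: the derived state is whichever differs from the outgroup's state, so for chelicerae fused the derived state is '-', and for the remaining characters it is '+'.
prehensile tail: derived state '+' in Taxon U only — an autapomorphy, so it tells us nothing about relationships among taxa.
webbed digits (derived state '+') is shared by all ingroup taxa — unites the whole ingroup.
chelicerae fused: derived state '-' in Taxon F, Taxon H, and Taxon U only — synapomorphy for {Taxon F, Taxon H, Taxon U}.
Only Taxon F and Taxon U show the derived state '+' for petiole constricted, supporting them as a clade.
lateral line (state '+') occurs in Taxon P and Taxon U but conflicts with the nesting implied by the other characters — most parsimoniously interpreted as homoplasy.
dermal ossicles (derived state '+') is unique to Taxon F (autapomorphy; uninformative for grouping).
Most parsimonious ingroup topology: (((Taxon U,Taxon F),Taxon H),Taxon P).
Changes per character on this tree: prehensile tail: 1; webbed digits: 1; chelicerae fused: 1; petiole constricted: 1; lateral line: 2; dermal ossicles: 1.
Total = 7.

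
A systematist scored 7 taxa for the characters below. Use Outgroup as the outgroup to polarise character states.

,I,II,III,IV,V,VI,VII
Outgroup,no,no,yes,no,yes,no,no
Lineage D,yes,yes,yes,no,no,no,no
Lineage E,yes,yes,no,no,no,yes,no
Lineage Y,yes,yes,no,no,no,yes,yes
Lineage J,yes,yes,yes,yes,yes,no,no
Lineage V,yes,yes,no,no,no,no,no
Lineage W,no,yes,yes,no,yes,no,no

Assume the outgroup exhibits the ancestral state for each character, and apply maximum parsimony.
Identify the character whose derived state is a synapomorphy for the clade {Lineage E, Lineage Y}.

VI

Character polarity is set by the outgroup: the derived state is whichever differs from the outgroup's state, so for III, V the derived state is 'no', and for the remaining characters it is 'yes'.
I (derived state 'yes') is shared by Lineage D, Lineage E, Lineage J, Lineage V, and Lineage Y — a synapomorphy uniting that clade.
II (derived state 'yes') is shared by all ingroup taxa — unites the whole ingroup.
III: derived state 'no' in Lineage E, Lineage V, and Lineage Y only — synapomorphy for {Lineage E, Lineage V, Lineage Y}.
IV (derived state 'yes') is unique to Lineage J (autapomorphy; uninformative for grouping).
Only Lineage D, Lineage E, Lineage V, and Lineage Y show the derived state 'no' for V, supporting them as a clade.
Only Lineage E and Lineage Y show the derived state 'yes' for VI, supporting them as a clade.
VII (derived state 'yes') is unique to Lineage Y (autapomorphy; uninformative for grouping).
Most parsimonious ingroup topology: ((Lineage J,(((Lineage E,Lineage Y),Lineage V),Lineage D)),Lineage W).
The clade {Lineage E, Lineage Y} is supported by VI: its derived state 'yes' occurs in exactly those taxa and in no other taxon (including the outgroup).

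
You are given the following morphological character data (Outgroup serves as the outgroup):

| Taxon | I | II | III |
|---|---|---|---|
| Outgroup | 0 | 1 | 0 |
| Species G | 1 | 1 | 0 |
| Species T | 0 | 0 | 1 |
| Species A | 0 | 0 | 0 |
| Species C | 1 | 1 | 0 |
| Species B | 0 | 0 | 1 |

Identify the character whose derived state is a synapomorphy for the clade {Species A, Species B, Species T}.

Character polarity is set by the outgroup: the derived state is whichever differs from the outgroup's state, so for II the derived state is '0', and for the remaining characters it is '1'.
I: derived state '1' in Species C and Species G only — synapomorphy for {Species C, Species G}.
Only Species A, Species B, and Species T show the derived state '0' for II, supporting them as a clade.
Only Species B and Species T show the derived state '1' for III, supporting them as a clade.
Most parsimonious ingroup topology: ((Species G,Species C),((Species T,Species B),Species A)).
The clade {Species A, Species B, Species T} is supported by II: its derived state '0' occurs in exactly those taxa and in no other taxon (including the outgroup).

II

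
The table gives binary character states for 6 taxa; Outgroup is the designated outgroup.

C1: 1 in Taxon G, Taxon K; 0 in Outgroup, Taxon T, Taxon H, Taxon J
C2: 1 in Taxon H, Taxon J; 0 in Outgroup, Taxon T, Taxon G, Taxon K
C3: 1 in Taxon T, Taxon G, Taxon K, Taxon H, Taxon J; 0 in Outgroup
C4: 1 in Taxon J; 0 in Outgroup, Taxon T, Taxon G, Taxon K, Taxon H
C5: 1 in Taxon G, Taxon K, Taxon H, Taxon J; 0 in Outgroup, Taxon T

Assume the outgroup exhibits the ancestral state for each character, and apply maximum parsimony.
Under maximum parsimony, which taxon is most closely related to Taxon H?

Taxon J

The outgroup has state '0' for every character, so '1' is the derived state throughout.
C1 (derived state '1') is shared by Taxon G and Taxon K — a synapomorphy uniting that clade.
C2 (derived state '1') is shared by Taxon H and Taxon J — a synapomorphy uniting that clade.
C3 (derived state '1') is shared by all ingroup taxa — unites the whole ingroup.
C4 (derived state '1') is unique to Taxon J (autapomorphy; uninformative for grouping).
C5 (derived state '1') is shared by Taxon G, Taxon H, Taxon J, and Taxon K — a synapomorphy uniting that clade.
Most parsimonious ingroup topology: (Taxon T,((Taxon G,Taxon K),(Taxon H,Taxon J))).
Taxon H and Taxon J form a cherry on this tree, so they are sister taxa.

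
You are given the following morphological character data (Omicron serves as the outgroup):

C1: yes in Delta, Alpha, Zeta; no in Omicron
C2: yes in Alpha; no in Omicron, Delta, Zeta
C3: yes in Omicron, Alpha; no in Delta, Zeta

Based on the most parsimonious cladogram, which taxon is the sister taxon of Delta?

Character polarity is set by the outgroup: the derived state is whichever differs from the outgroup's state, so for C3 the derived state is 'no', and for the remaining characters it is 'yes'.
All ingroup taxa share the derived state 'yes' for C1; it defines the ingroup but does not resolve relationships within it.
C2 (derived state 'yes') is unique to Alpha (autapomorphy; uninformative for grouping).
C3: derived state 'no' in Delta and Zeta only — synapomorphy for {Delta, Zeta}.
Most parsimonious ingroup topology: ((Delta,Zeta),Alpha).
Delta and Zeta form a cherry on this tree, so they are sister taxa.

Zeta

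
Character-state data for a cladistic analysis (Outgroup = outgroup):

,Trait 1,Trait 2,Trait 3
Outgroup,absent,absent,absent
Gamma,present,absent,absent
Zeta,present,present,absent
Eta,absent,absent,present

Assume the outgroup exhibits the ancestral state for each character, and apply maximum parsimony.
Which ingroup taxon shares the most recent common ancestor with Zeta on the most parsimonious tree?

Gamma

The outgroup has state 'absent' for every character, so 'present' is the derived state throughout.
Only Gamma and Zeta show the derived state 'present' for Trait 1, supporting them as a clade.
Trait 2 (derived state 'present') is unique to Zeta (autapomorphy; uninformative for grouping).
Trait 3: derived state 'present' in Eta only — an autapomorphy, so it tells us nothing about relationships among taxa.
Most parsimonious ingroup topology: ((Gamma,Zeta),Eta).
Zeta and Gamma form a cherry on this tree, so they are sister taxa.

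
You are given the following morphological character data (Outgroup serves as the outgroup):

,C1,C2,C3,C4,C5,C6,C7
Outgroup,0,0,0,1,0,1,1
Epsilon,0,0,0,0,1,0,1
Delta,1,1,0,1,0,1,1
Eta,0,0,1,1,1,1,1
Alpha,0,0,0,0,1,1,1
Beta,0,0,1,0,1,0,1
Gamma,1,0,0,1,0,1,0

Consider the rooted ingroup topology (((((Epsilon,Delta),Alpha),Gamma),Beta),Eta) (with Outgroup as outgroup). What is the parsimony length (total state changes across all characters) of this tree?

Map each character onto (((((Epsilon,Delta),Alpha),Gamma),Beta),Eta) (rooted by Outgroup) and count the minimum state changes it requires (Fitch parsimony):
C1: 2; C2: 1; C3: 2; C4: 3; C5: 3; C6: 2; C7: 1.
Total tree length = 14.

14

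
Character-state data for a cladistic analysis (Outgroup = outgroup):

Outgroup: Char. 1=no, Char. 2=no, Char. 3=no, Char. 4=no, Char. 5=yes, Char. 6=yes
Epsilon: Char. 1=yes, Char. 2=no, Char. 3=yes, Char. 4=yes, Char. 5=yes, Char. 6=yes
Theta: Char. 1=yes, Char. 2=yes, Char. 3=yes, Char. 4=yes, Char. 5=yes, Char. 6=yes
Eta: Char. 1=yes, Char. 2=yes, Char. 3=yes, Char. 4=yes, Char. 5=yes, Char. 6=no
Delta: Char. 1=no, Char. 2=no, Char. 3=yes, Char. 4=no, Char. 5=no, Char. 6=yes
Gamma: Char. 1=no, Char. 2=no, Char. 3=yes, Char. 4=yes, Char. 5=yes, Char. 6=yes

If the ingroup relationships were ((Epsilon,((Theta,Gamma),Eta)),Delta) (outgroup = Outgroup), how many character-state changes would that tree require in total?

Map each character onto ((Epsilon,((Theta,Gamma),Eta)),Delta) (rooted by Outgroup) and count the minimum state changes it requires (Fitch parsimony):
Char. 1: 2; Char. 2: 2; Char. 3: 1; Char. 4: 1; Char. 5: 1; Char. 6: 1.
Total tree length = 8.

8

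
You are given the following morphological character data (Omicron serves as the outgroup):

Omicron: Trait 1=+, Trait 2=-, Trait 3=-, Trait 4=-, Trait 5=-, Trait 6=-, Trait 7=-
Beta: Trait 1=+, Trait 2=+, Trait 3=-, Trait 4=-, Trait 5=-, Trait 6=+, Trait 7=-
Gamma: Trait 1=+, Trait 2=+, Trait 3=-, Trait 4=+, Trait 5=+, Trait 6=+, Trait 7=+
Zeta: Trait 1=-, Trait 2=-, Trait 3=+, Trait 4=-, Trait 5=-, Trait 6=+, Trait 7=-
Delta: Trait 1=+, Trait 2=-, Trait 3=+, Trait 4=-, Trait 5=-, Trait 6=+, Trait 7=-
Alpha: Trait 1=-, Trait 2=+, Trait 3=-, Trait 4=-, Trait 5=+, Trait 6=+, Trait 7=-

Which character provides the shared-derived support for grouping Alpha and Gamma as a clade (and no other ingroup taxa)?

Trait 5

Character polarity is set by the outgroup: the derived state is whichever differs from the outgroup's state, so for Trait 1 the derived state is '-', and for the remaining characters it is '+'.
Trait 1 groups Alpha and Zeta, which is incompatible with the clades supported by the remaining characters; treating it as convergent (homoplasy) costs fewer steps than any alternative tree.
Trait 2 (derived state '+') is shared by Alpha, Beta, and Gamma — a synapomorphy uniting that clade.
Trait 3 (derived state '+') is shared by Delta and Zeta — a synapomorphy uniting that clade.
Trait 4 (derived state '+') is unique to Gamma (autapomorphy; uninformative for grouping).
Only Alpha and Gamma show the derived state '+' for Trait 5, supporting them as a clade.
Trait 6 (derived state '+') is shared by all ingroup taxa — unites the whole ingroup.
Trait 7 (derived state '+') is unique to Gamma (autapomorphy; uninformative for grouping).
Most parsimonious ingroup topology: ((Beta,(Gamma,Alpha)),(Zeta,Delta)).
The clade {Alpha, Gamma} is supported by Trait 5: its derived state '+' occurs in exactly those taxa and in no other taxon (including the outgroup).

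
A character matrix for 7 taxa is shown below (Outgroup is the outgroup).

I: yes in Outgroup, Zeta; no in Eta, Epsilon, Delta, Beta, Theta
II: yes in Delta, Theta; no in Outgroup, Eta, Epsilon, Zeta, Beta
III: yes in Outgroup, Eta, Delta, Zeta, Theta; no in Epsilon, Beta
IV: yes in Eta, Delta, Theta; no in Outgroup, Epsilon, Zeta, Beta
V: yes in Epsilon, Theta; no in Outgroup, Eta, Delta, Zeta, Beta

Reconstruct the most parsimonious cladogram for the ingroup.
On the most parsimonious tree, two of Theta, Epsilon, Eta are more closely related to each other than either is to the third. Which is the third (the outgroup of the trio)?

Epsilon

Character polarity is set by the outgroup: the derived state is whichever differs from the outgroup's state, so for I, III the derived state is 'no', and for the remaining characters it is 'yes'.
Only Beta, Delta, Epsilon, Eta, and Theta show the derived state 'no' for I, supporting them as a clade.
Only Delta and Theta show the derived state 'yes' for II, supporting them as a clade.
Only Beta and Epsilon show the derived state 'no' for III, supporting them as a clade.
IV (derived state 'yes') is shared by Delta, Eta, and Theta — a synapomorphy uniting that clade.
V (state 'yes') occurs in Epsilon and Theta but conflicts with the nesting implied by the other characters — most parsimoniously interpreted as homoplasy.
Most parsimonious ingroup topology: (((Eta,(Delta,Theta)),(Epsilon,Beta)),Zeta).
Eta and Theta share a more recent common ancestor with each other than either does with Epsilon, so Epsilon is the least closely related of the three.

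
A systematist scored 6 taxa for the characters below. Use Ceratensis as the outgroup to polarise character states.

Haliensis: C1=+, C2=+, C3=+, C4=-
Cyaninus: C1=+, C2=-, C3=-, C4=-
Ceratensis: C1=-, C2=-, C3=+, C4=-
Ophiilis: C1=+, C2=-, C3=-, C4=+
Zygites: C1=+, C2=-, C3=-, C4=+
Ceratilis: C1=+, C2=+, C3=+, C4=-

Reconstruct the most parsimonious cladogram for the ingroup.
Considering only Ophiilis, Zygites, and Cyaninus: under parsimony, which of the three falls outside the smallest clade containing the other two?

Character polarity is set by the outgroup: the derived state is whichever differs from the outgroup's state, so for C3 the derived state is '-', and for the remaining characters it is '+'.
All ingroup taxa share the derived state '+' for C1; it defines the ingroup but does not resolve relationships within it.
Only Ceratilis and Haliensis show the derived state '+' for C2, supporting them as a clade.
C3 (derived state '-') is shared by Cyaninus, Ophiilis, and Zygites — a synapomorphy uniting that clade.
Only Ophiilis and Zygites show the derived state '+' for C4, supporting them as a clade.
Most parsimonious ingroup topology: (((Zygites,Ophiilis),Cyaninus),(Haliensis,Ceratilis)).
Zygites and Ophiilis share a more recent common ancestor with each other than either does with Cyaninus, so Cyaninus is the least closely related of the three.

Cyaninus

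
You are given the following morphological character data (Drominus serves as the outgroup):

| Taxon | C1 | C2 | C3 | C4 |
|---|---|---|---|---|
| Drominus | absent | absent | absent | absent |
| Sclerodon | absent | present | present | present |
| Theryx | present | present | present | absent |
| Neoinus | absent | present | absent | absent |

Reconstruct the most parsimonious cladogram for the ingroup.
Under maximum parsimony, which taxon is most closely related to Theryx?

Sclerodon

The outgroup has state 'absent' for every character, so 'present' is the derived state throughout.
C1: derived state 'present' in Theryx only — an autapomorphy, so it tells us nothing about relationships among taxa.
All ingroup taxa share the derived state 'present' for C2; it defines the ingroup but does not resolve relationships within it.
C3: derived state 'present' in Sclerodon and Theryx only — synapomorphy for {Sclerodon, Theryx}.
C4: derived state 'present' in Sclerodon only — an autapomorphy, so it tells us nothing about relationships among taxa.
Most parsimonious ingroup topology: ((Sclerodon,Theryx),Neoinus).
Theryx and Sclerodon form a cherry on this tree, so they are sister taxa.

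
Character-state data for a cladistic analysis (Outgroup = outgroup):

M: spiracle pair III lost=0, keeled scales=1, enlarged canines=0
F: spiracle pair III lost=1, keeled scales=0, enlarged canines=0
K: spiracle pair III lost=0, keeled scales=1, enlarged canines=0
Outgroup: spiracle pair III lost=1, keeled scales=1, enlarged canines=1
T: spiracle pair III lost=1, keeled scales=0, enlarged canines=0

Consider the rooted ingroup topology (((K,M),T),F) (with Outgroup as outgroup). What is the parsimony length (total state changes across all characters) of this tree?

Map each character onto (((K,M),T),F) (rooted by Outgroup) and count the minimum state changes it requires (Fitch parsimony):
spiracle pair III lost: 1; keeled scales: 2; enlarged canines: 1.
Total tree length = 4.

4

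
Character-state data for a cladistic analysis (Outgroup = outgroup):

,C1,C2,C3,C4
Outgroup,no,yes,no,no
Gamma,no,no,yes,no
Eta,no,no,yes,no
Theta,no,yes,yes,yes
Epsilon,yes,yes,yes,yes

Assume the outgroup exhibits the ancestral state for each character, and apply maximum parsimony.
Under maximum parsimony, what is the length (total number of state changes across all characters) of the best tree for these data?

Character polarity is set by the outgroup: the derived state is whichever differs from the outgroup's state, so for C2 the derived state is 'no', and for the remaining characters it is 'yes'.
C1: derived state 'yes' in Epsilon only — an autapomorphy, so it tells us nothing about relationships among taxa.
C2: derived state 'no' in Eta and Gamma only — synapomorphy for {Eta, Gamma}.
All ingroup taxa share the derived state 'yes' for C3; it defines the ingroup but does not resolve relationships within it.
C4: derived state 'yes' in Epsilon and Theta only — synapomorphy for {Epsilon, Theta}.
Most parsimonious ingroup topology: ((Gamma,Eta),(Theta,Epsilon)).
Changes per character on this tree: C1: 1; C2: 1; C3: 1; C4: 1.
Total = 4.

4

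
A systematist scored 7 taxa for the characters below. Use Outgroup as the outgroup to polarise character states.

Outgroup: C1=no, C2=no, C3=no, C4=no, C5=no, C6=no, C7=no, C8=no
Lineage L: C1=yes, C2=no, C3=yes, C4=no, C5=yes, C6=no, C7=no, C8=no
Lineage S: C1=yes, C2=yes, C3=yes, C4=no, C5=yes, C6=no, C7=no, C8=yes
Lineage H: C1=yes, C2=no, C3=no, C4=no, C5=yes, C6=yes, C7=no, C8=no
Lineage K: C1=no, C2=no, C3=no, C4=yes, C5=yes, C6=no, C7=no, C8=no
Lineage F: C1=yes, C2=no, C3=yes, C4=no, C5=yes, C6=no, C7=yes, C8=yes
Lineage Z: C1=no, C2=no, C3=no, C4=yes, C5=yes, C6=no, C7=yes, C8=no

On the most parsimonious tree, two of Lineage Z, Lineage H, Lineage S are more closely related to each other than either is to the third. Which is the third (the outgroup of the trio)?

Lineage Z

The outgroup has state 'no' for every character, so 'yes' is the derived state throughout.
Only Lineage F, Lineage H, Lineage L, and Lineage S show the derived state 'yes' for C1, supporting them as a clade.
C2: derived state 'yes' in Lineage S only — an autapomorphy, so it tells us nothing about relationships among taxa.
C3: derived state 'yes' in Lineage F, Lineage L, and Lineage S only — synapomorphy for {Lineage F, Lineage L, Lineage S}.
C4: derived state 'yes' in Lineage K and Lineage Z only — synapomorphy for {Lineage K, Lineage Z}.
All ingroup taxa share the derived state 'yes' for C5; it defines the ingroup but does not resolve relationships within it.
C6: derived state 'yes' in Lineage H only — an autapomorphy, so it tells us nothing about relationships among taxa.
C7 groups Lineage F and Lineage Z, which is incompatible with the clades supported by the remaining characters; treating it as convergent (homoplasy) costs fewer steps than any alternative tree.
C8 (derived state 'yes') is shared by Lineage F and Lineage S — a synapomorphy uniting that clade.
Most parsimonious ingroup topology: (((Lineage L,(Lineage S,Lineage F)),Lineage H),(Lineage K,Lineage Z)).
Lineage H and Lineage S share a more recent common ancestor with each other than either does with Lineage Z, so Lineage Z is the least closely related of the three.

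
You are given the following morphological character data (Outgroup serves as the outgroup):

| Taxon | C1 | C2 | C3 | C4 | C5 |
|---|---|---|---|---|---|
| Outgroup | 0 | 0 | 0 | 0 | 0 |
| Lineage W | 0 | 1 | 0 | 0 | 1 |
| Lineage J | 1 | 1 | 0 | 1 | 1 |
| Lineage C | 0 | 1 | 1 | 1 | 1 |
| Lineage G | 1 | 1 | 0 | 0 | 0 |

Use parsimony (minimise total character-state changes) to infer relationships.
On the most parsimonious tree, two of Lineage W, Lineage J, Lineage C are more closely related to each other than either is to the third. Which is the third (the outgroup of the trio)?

Lineage W

The outgroup has state '0' for every character, so '1' is the derived state throughout.
C1 groups Lineage G and Lineage J, which is incompatible with the clades supported by the remaining characters; treating it as convergent (homoplasy) costs fewer steps than any alternative tree.
C2 (derived state '1') is shared by all ingroup taxa — unites the whole ingroup.
C3: derived state '1' in Lineage C only — an autapomorphy, so it tells us nothing about relationships among taxa.
C4 (derived state '1') is shared by Lineage C and Lineage J — a synapomorphy uniting that clade.
C5 (derived state '1') is shared by Lineage C, Lineage J, and Lineage W — a synapomorphy uniting that clade.
Most parsimonious ingroup topology: ((Lineage W,(Lineage J,Lineage C)),Lineage G).
Lineage C and Lineage J share a more recent common ancestor with each other than either does with Lineage W, so Lineage W is the least closely related of the three.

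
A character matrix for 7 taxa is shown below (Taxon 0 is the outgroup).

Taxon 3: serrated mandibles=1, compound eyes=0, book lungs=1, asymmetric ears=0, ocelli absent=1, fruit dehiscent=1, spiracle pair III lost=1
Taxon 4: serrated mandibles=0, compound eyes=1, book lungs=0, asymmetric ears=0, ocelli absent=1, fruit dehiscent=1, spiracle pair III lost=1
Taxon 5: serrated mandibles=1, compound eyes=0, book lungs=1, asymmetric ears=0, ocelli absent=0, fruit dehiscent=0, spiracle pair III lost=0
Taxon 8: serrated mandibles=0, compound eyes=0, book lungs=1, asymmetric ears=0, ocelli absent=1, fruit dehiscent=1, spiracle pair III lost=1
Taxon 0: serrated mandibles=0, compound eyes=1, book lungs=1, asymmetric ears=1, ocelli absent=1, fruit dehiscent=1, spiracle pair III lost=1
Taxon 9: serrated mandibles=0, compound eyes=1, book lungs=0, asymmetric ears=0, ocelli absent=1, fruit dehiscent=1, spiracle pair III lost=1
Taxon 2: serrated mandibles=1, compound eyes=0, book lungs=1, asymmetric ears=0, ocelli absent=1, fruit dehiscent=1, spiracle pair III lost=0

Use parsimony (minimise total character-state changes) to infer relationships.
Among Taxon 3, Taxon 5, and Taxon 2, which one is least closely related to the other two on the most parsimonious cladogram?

Taxon 3

Character polarity is set by the outgroup: the derived state is whichever differs from the outgroup's state, so for compound eyes, book lungs, asymmetric ears, ocelli absent, fruit dehiscent, spiracle pair III lost the derived state is '0', and for the remaining characters it is '1'.
Only Taxon 2, Taxon 3, and Taxon 5 show the derived state '1' for serrated mandibles, supporting them as a clade.
compound eyes (derived state '0') is shared by Taxon 2, Taxon 3, Taxon 5, and Taxon 8 — a synapomorphy uniting that clade.
book lungs (derived state '0') is shared by Taxon 4 and Taxon 9 — a synapomorphy uniting that clade.
All ingroup taxa share the derived state '0' for asymmetric ears; it defines the ingroup but does not resolve relationships within it.
ocelli absent (derived state '0') is unique to Taxon 5 (autapomorphy; uninformative for grouping).
fruit dehiscent (derived state '0') is unique to Taxon 5 (autapomorphy; uninformative for grouping).
spiracle pair III lost (derived state '0') is shared by Taxon 2 and Taxon 5 — a synapomorphy uniting that clade.
Most parsimonious ingroup topology: (((Taxon 3,(Taxon 5,Taxon 2)),Taxon 8),(Taxon 9,Taxon 4)).
Taxon 2 and Taxon 5 share a more recent common ancestor with each other than either does with Taxon 3, so Taxon 3 is the least closely related of the three.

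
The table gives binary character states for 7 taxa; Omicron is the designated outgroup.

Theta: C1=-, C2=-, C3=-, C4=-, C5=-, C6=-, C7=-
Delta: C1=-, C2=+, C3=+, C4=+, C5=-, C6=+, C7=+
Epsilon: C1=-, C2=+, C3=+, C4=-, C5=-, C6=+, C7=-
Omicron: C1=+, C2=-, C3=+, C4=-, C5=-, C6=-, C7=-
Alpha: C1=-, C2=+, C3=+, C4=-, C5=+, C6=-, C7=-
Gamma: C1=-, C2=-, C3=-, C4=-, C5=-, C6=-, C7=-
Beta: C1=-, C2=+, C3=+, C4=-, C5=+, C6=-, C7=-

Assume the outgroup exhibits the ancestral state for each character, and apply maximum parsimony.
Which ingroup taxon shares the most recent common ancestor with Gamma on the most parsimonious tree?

Character polarity is set by the outgroup: the derived state is whichever differs from the outgroup's state, so for C1, C3 the derived state is '-', and for the remaining characters it is '+'.
C1 (derived state '-') is shared by all ingroup taxa — unites the whole ingroup.
Only Alpha, Beta, Delta, and Epsilon show the derived state '+' for C2, supporting them as a clade.
C3: derived state '-' in Gamma and Theta only — synapomorphy for {Gamma, Theta}.
C4 (derived state '+') is unique to Delta (autapomorphy; uninformative for grouping).
Only Alpha and Beta show the derived state '+' for C5, supporting them as a clade.
C6: derived state '+' in Delta and Epsilon only — synapomorphy for {Delta, Epsilon}.
C7: derived state '+' in Delta only — an autapomorphy, so it tells us nothing about relationships among taxa.
Most parsimonious ingroup topology: (((Beta,Alpha),(Delta,Epsilon)),(Theta,Gamma)).
Gamma and Theta form a cherry on this tree, so they are sister taxa.

Theta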